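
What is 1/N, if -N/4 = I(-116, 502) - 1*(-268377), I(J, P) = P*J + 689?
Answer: -1/843336 ≈ -1.1858e-6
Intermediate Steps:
I(J, P) = 689 + J*P (I(J, P) = J*P + 689 = 689 + J*P)
N = -843336 (N = -4*((689 - 116*502) - 1*(-268377)) = -4*((689 - 58232) + 268377) = -4*(-57543 + 268377) = -4*210834 = -843336)
1/N = 1/(-843336) = -1/843336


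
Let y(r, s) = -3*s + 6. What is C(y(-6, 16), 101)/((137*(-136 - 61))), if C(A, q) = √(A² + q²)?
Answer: -√11965/26989 ≈ -0.0040529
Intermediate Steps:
y(r, s) = 6 - 3*s
C(y(-6, 16), 101)/((137*(-136 - 61))) = √((6 - 3*16)² + 101²)/((137*(-136 - 61))) = √((6 - 48)² + 10201)/((137*(-197))) = √((-42)² + 10201)/(-26989) = √(1764 + 10201)*(-1/26989) = √11965*(-1/26989) = -√11965/26989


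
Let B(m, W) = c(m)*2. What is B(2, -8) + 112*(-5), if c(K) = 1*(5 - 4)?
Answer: -558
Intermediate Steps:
c(K) = 1 (c(K) = 1*1 = 1)
B(m, W) = 2 (B(m, W) = 1*2 = 2)
B(2, -8) + 112*(-5) = 2 + 112*(-5) = 2 - 560 = -558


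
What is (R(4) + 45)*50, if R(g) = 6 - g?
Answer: 2350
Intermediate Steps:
(R(4) + 45)*50 = ((6 - 1*4) + 45)*50 = ((6 - 4) + 45)*50 = (2 + 45)*50 = 47*50 = 2350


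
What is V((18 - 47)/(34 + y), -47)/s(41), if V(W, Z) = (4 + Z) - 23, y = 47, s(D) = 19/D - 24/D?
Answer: 2706/5 ≈ 541.20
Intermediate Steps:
s(D) = -5/D
V(W, Z) = -19 + Z
V((18 - 47)/(34 + y), -47)/s(41) = (-19 - 47)/((-5/41)) = -66/((-5*1/41)) = -66/(-5/41) = -66*(-41/5) = 2706/5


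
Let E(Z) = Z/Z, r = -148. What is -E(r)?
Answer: -1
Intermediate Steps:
E(Z) = 1
-E(r) = -1*1 = -1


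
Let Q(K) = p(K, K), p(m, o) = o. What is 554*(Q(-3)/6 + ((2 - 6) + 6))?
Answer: 831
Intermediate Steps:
Q(K) = K
554*(Q(-3)/6 + ((2 - 6) + 6)) = 554*(-3/6 + ((2 - 6) + 6)) = 554*(-3*⅙ + (-4 + 6)) = 554*(-½ + 2) = 554*(3/2) = 831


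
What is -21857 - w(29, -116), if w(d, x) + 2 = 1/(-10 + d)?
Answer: -415246/19 ≈ -21855.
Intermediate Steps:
w(d, x) = -2 + 1/(-10 + d)
-21857 - w(29, -116) = -21857 - (21 - 2*29)/(-10 + 29) = -21857 - (21 - 58)/19 = -21857 - (-37)/19 = -21857 - 1*(-37/19) = -21857 + 37/19 = -415246/19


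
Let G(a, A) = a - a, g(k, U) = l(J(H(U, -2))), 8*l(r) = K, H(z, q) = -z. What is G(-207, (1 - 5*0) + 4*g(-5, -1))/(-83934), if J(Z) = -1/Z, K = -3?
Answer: 0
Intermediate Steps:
l(r) = -3/8 (l(r) = (⅛)*(-3) = -3/8)
g(k, U) = -3/8
G(a, A) = 0
G(-207, (1 - 5*0) + 4*g(-5, -1))/(-83934) = 0/(-83934) = 0*(-1/83934) = 0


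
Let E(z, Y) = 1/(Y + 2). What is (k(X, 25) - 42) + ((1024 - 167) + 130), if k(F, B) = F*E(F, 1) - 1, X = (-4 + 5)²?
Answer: 2833/3 ≈ 944.33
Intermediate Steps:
E(z, Y) = 1/(2 + Y)
X = 1 (X = 1² = 1)
k(F, B) = -1 + F/3 (k(F, B) = F/(2 + 1) - 1 = F/3 - 1 = -1 + F/3)
(k(X, 25) - 42) + ((1024 - 167) + 130) = ((-1 + (⅓)*1) - 42) + ((1024 - 167) + 130) = ((-1 + ⅓) - 42) + (857 + 130) = (-⅔ - 42) + 987 = -128/3 + 987 = 2833/3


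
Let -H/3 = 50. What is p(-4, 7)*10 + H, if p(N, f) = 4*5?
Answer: 50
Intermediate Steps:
H = -150 (H = -3*50 = -150)
p(N, f) = 20
p(-4, 7)*10 + H = 20*10 - 150 = 200 - 150 = 50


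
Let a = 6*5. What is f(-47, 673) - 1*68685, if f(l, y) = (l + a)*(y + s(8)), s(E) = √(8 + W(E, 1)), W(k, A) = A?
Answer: -80177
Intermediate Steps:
a = 30
s(E) = 3 (s(E) = √(8 + 1) = √9 = 3)
f(l, y) = (3 + y)*(30 + l) (f(l, y) = (l + 30)*(y + 3) = (30 + l)*(3 + y) = (3 + y)*(30 + l))
f(-47, 673) - 1*68685 = (90 + 3*(-47) + 30*673 - 47*673) - 1*68685 = (90 - 141 + 20190 - 31631) - 68685 = -11492 - 68685 = -80177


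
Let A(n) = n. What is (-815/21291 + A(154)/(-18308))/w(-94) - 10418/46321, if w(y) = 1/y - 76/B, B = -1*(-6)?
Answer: -2301732602463/10404450474275 ≈ -0.22123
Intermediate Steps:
B = 6
w(y) = -38/3 + 1/y (w(y) = 1/y - 76/6 = 1/y - 76*1/6 = 1/y - 38/3 = -38/3 + 1/y)
(-815/21291 + A(154)/(-18308))/w(-94) - 10418/46321 = (-815/21291 + 154/(-18308))/(-38/3 + 1/(-94)) - 10418/46321 = (-815*1/21291 + 154*(-1/18308))/(-38/3 - 1/94) - 10418*1/46321 = (-815/21291 - 77/9154)/(-3575/282) - 10418/46321 = -9099917/194897814*(-282/3575) - 10418/46321 = 9099917/2470779025 - 10418/46321 = -2301732602463/10404450474275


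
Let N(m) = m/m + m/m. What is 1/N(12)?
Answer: ½ ≈ 0.50000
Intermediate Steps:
N(m) = 2 (N(m) = 1 + 1 = 2)
1/N(12) = 1/2 = ½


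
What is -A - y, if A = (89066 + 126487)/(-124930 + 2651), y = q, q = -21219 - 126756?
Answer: 18094450578/122279 ≈ 1.4798e+5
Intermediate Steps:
q = -147975
y = -147975
A = -215553/122279 (A = 215553/(-122279) = 215553*(-1/122279) = -215553/122279 ≈ -1.7628)
-A - y = -1*(-215553/122279) - 1*(-147975) = 215553/122279 + 147975 = 18094450578/122279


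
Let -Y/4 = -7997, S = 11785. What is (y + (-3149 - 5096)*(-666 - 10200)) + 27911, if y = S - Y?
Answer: 89597878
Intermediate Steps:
Y = 31988 (Y = -4*(-7997) = 31988)
y = -20203 (y = 11785 - 1*31988 = 11785 - 31988 = -20203)
(y + (-3149 - 5096)*(-666 - 10200)) + 27911 = (-20203 + (-3149 - 5096)*(-666 - 10200)) + 27911 = (-20203 - 8245*(-10866)) + 27911 = (-20203 + 89590170) + 27911 = 89569967 + 27911 = 89597878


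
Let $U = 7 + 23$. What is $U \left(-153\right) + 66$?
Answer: $-4524$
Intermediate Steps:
$U = 30$
$U \left(-153\right) + 66 = 30 \left(-153\right) + 66 = -4590 + 66 = -4524$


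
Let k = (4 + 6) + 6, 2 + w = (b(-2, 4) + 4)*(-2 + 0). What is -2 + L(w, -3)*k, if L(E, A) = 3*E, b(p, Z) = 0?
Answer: -482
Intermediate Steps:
w = -10 (w = -2 + (0 + 4)*(-2 + 0) = -2 + 4*(-2) = -2 - 8 = -10)
k = 16 (k = 10 + 6 = 16)
-2 + L(w, -3)*k = -2 + (3*(-10))*16 = -2 - 30*16 = -2 - 480 = -482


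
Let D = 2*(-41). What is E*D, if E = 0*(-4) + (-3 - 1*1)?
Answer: 328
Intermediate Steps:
E = -4 (E = 0 + (-3 - 1) = 0 - 4 = -4)
D = -82
E*D = -4*(-82) = 328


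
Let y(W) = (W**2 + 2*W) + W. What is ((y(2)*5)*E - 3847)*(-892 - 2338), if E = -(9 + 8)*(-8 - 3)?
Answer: -17774690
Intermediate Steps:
y(W) = W**2 + 3*W
E = 187 (E = -17*(-11) = -1*(-187) = 187)
((y(2)*5)*E - 3847)*(-892 - 2338) = (((2*(3 + 2))*5)*187 - 3847)*(-892 - 2338) = (((2*5)*5)*187 - 3847)*(-3230) = ((10*5)*187 - 3847)*(-3230) = (50*187 - 3847)*(-3230) = (9350 - 3847)*(-3230) = 5503*(-3230) = -17774690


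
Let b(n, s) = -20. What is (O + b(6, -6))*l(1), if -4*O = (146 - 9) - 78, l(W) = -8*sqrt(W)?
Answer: 278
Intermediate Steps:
O = -59/4 (O = -((146 - 9) - 78)/4 = -(137 - 78)/4 = -1/4*59 = -59/4 ≈ -14.750)
(O + b(6, -6))*l(1) = (-59/4 - 20)*(-8*sqrt(1)) = -(-278) = -139/4*(-8) = 278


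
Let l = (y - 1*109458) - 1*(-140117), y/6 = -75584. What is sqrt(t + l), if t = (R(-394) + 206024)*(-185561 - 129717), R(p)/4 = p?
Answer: I*sqrt(64458379389) ≈ 2.5389e+5*I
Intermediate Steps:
y = -453504 (y = 6*(-75584) = -453504)
R(p) = 4*p
l = -422845 (l = (-453504 - 1*109458) - 1*(-140117) = (-453504 - 109458) + 140117 = -562962 + 140117 = -422845)
t = -64457956544 (t = (4*(-394) + 206024)*(-185561 - 129717) = (-1576 + 206024)*(-315278) = 204448*(-315278) = -64457956544)
sqrt(t + l) = sqrt(-64457956544 - 422845) = sqrt(-64458379389) = I*sqrt(64458379389)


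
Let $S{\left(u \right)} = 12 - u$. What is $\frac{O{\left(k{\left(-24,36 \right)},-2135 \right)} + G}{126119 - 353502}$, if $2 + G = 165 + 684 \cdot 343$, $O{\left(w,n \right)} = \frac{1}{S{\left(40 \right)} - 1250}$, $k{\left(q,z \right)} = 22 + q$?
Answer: $- \frac{300042449}{290595474} \approx -1.0325$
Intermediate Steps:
$O{\left(w,n \right)} = - \frac{1}{1278}$ ($O{\left(w,n \right)} = \frac{1}{\left(12 - 40\right) - 1250} = \frac{1}{-28 - 1250} = \frac{1}{-1278} = - \frac{1}{1278}$)
$G = 234775$ ($G = -2 + \left(165 + 684 \cdot 343\right) = -2 + \left(165 + 234612\right) = -2 + 234777 = 234775$)
$\frac{O{\left(k{\left(-24,36 \right)},-2135 \right)} + G}{126119 - 353502} = \frac{- \frac{1}{1278} + 234775}{126119 - 353502} = \frac{300042449}{1278 \left(-227383\right)} = \frac{300042449}{1278} \left(- \frac{1}{227383}\right) = - \frac{300042449}{290595474}$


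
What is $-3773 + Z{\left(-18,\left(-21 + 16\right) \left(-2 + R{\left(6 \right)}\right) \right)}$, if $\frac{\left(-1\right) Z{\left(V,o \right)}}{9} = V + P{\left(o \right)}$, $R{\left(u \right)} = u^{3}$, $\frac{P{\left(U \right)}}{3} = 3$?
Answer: $-3692$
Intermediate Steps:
$P{\left(U \right)} = 9$ ($P{\left(U \right)} = 3 \cdot 3 = 9$)
$Z{\left(V,o \right)} = -81 - 9 V$ ($Z{\left(V,o \right)} = - 9 \left(V + 9\right) = - 9 \left(9 + V\right) = -81 - 9 V$)
$-3773 + Z{\left(-18,\left(-21 + 16\right) \left(-2 + R{\left(6 \right)}\right) \right)} = -3773 - -81 = -3773 + \left(-81 + 162\right) = -3773 + 81 = -3692$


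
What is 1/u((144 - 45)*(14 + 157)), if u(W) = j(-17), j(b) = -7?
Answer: -⅐ ≈ -0.14286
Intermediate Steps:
u(W) = -7
1/u((144 - 45)*(14 + 157)) = 1/(-7) = -⅐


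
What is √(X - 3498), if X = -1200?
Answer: 9*I*√58 ≈ 68.542*I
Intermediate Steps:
√(X - 3498) = √(-1200 - 3498) = √(-4698) = 9*I*√58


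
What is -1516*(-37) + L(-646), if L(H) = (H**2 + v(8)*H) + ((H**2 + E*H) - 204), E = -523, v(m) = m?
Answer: 1223210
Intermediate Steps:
L(H) = -204 - 515*H + 2*H**2 (L(H) = (H**2 + 8*H) + ((H**2 - 523*H) - 204) = (H**2 + 8*H) + (-204 + H**2 - 523*H) = -204 - 515*H + 2*H**2)
-1516*(-37) + L(-646) = -1516*(-37) + (-204 - 515*(-646) + 2*(-646)**2) = 56092 + (-204 + 332690 + 2*417316) = 56092 + (-204 + 332690 + 834632) = 56092 + 1167118 = 1223210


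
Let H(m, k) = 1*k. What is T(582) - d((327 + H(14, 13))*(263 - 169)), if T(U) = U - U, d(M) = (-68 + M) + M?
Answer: -63852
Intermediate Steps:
H(m, k) = k
d(M) = -68 + 2*M
T(U) = 0
T(582) - d((327 + H(14, 13))*(263 - 169)) = 0 - (-68 + 2*((327 + 13)*(263 - 169))) = 0 - (-68 + 2*(340*94)) = 0 - (-68 + 2*31960) = 0 - (-68 + 63920) = 0 - 1*63852 = 0 - 63852 = -63852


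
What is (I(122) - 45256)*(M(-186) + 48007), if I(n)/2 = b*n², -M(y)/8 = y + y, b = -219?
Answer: -334675252384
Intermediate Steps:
M(y) = -16*y (M(y) = -8*(y + y) = -16*y)
I(n) = -438*n² (I(n) = 2*(-219*n²) = -438*n²)
(I(122) - 45256)*(M(-186) + 48007) = (-438*122² - 45256)*(-16*(-186) + 48007) = (-438*14884 - 45256)*(2976 + 48007) = (-6519192 - 45256)*50983 = -6564448*50983 = -334675252384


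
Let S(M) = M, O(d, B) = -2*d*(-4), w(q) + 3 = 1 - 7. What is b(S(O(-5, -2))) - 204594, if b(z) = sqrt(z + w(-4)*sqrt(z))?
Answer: -204594 + sqrt(-40 - 18*I*sqrt(10)) ≈ -2.0459e+5 - 7.4017*I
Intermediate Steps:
w(q) = -9 (w(q) = -3 + (1 - 7) = -3 - 6 = -9)
O(d, B) = 8*d
b(z) = sqrt(z - 9*sqrt(z))
b(S(O(-5, -2))) - 204594 = sqrt(8*(-5) - 9*2*I*sqrt(10)) - 204594 = sqrt(-40 - 18*I*sqrt(10)) - 204594 = -204594 + sqrt(-40 - 18*I*sqrt(10))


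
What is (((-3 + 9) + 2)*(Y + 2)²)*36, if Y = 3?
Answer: 7200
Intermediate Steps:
(((-3 + 9) + 2)*(Y + 2)²)*36 = (((-3 + 9) + 2)*(3 + 2)²)*36 = ((6 + 2)*5²)*36 = (8*25)*36 = 200*36 = 7200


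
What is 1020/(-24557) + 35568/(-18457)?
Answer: -892269516/453248549 ≈ -1.9686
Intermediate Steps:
1020/(-24557) + 35568/(-18457) = 1020*(-1/24557) + 35568*(-1/18457) = -1020/24557 - 35568/18457 = -892269516/453248549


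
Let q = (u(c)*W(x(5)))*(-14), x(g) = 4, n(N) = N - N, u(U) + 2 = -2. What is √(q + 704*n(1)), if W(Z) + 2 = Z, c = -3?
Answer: 4*√7 ≈ 10.583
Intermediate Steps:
u(U) = -4 (u(U) = -2 - 2 = -4)
n(N) = 0
W(Z) = -2 + Z
q = 112 (q = -4*(-2 + 4)*(-14) = -4*2*(-14) = -8*(-14) = 112)
√(q + 704*n(1)) = √(112 + 704*0) = √(112 + 0) = √112 = 4*√7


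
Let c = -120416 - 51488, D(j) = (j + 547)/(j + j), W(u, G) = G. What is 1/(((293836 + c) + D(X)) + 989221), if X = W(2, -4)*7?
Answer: 56/62224049 ≈ 8.9997e-7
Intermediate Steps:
X = -28 (X = -4*7 = -28)
D(j) = (547 + j)/(2*j) (D(j) = (547 + j)/((2*j)) = (547 + j)*(1/(2*j)) = (547 + j)/(2*j))
c = -171904
1/(((293836 + c) + D(X)) + 989221) = 1/(((293836 - 171904) + (1/2)*(547 - 28)/(-28)) + 989221) = 1/((121932 + (1/2)*(-1/28)*519) + 989221) = 1/((121932 - 519/56) + 989221) = 1/(6827673/56 + 989221) = 1/(62224049/56) = 56/62224049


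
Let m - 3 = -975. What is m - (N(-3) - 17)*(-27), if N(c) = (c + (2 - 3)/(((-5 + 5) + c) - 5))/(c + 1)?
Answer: -22275/16 ≈ -1392.2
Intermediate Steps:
m = -972 (m = 3 - 975 = -972)
N(c) = (c - 1/(-5 + c))/(1 + c) (N(c) = (c - 1/((0 + c) - 5))/(1 + c) = (c - 1/(c - 5))/(1 + c) = (c - 1/(-5 + c))/(1 + c))
m - (N(-3) - 17)*(-27) = -972 - ((1 - 1*(-3)² + 5*(-3))/(5 - 1*(-3)² + 4*(-3)) - 17)*(-27) = -972 - ((1 - 1*9 - 15)/(5 - 1*9 - 12) - 17)*(-27) = -972 - ((1 - 9 - 15)/(5 - 9 - 12) - 17)*(-27) = -972 - (-23/(-16) - 17)*(-27) = -972 - (-1/16*(-23) - 17)*(-27) = -972 - (23/16 - 17)*(-27) = -972 - (-249)*(-27)/16 = -972 - 1*6723/16 = -972 - 6723/16 = -22275/16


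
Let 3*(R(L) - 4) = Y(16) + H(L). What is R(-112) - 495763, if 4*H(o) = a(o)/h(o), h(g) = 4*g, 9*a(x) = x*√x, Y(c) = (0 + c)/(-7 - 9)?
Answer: -1487278/3 + I*√7/108 ≈ -4.9576e+5 + 0.024498*I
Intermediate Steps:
Y(c) = -c/16 (Y(c) = c/(-16) = c*(-1/16) = -c/16)
a(x) = x^(3/2)/9 (a(x) = (x*√x)/9 = x^(3/2)/9)
H(o) = √o/144 (H(o) = ((o^(3/2)/9)/((4*o)))/4 = ((o^(3/2)/9)*(1/(4*o)))/4 = (√o/36)/4 = √o/144)
R(L) = 11/3 + √L/432 (R(L) = 4 + (-1/16*16 + √L/144)/3 = 4 + (-1 + √L/144)/3 = 4 + (-⅓ + √L/432) = 11/3 + √L/432)
R(-112) - 495763 = (11/3 + √(-112)/432) - 495763 = (11/3 + (4*I*√7)/432) - 495763 = (11/3 + I*√7/108) - 495763 = -1487278/3 + I*√7/108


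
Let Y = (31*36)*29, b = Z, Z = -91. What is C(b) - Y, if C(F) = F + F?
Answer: -32546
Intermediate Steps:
b = -91
C(F) = 2*F
Y = 32364 (Y = 1116*29 = 32364)
C(b) - Y = 2*(-91) - 1*32364 = -182 - 32364 = -32546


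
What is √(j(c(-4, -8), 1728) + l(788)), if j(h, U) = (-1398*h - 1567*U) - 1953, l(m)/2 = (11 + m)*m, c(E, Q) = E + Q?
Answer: 187*I*√41 ≈ 1197.4*I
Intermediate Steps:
l(m) = 2*m*(11 + m) (l(m) = 2*((11 + m)*m) = 2*(m*(11 + m)) = 2*m*(11 + m))
j(h, U) = -1953 - 1567*U - 1398*h (j(h, U) = (-1567*U - 1398*h) - 1953 = -1953 - 1567*U - 1398*h)
√(j(c(-4, -8), 1728) + l(788)) = √((-1953 - 1567*1728 - 1398*(-4 - 8)) + 2*788*(11 + 788)) = √((-1953 - 2707776 - 1398*(-12)) + 2*788*799) = √((-1953 - 2707776 + 16776) + 1259224) = √(-2692953 + 1259224) = √(-1433729) = 187*I*√41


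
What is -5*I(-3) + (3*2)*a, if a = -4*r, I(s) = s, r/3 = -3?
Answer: 231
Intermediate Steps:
r = -9 (r = 3*(-3) = -9)
a = 36 (a = -4*(-9) = 36)
-5*I(-3) + (3*2)*a = -5*(-3) + (3*2)*36 = 15 + 6*36 = 15 + 216 = 231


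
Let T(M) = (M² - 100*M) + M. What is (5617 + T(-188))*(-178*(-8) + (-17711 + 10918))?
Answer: -319847437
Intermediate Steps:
T(M) = M² - 99*M
(5617 + T(-188))*(-178*(-8) + (-17711 + 10918)) = (5617 - 188*(-99 - 188))*(-178*(-8) + (-17711 + 10918)) = (5617 - 188*(-287))*(1424 - 6793) = (5617 + 53956)*(-5369) = 59573*(-5369) = -319847437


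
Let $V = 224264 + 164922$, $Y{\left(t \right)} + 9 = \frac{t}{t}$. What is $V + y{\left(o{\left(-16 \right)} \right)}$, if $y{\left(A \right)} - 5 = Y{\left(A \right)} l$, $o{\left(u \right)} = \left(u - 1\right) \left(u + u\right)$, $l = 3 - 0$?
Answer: $389167$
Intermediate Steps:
$l = 3$ ($l = 3 + 0 = 3$)
$Y{\left(t \right)} = -8$ ($Y{\left(t \right)} = -9 + \frac{t}{t} = -9 + 1 = -8$)
$o{\left(u \right)} = 2 u \left(-1 + u\right)$ ($o{\left(u \right)} = \left(-1 + u\right) 2 u = 2 u \left(-1 + u\right)$)
$V = 389186$
$y{\left(A \right)} = -19$ ($y{\left(A \right)} = 5 - 24 = -19$)
$V + y{\left(o{\left(-16 \right)} \right)} = 389186 - 19 = 389167$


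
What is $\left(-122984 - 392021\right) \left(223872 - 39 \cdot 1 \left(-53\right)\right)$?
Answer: $-116359714695$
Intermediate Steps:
$\left(-122984 - 392021\right) \left(223872 - 39 \cdot 1 \left(-53\right)\right) = - 515005 \left(223872 - -2067\right) = - 515005 \left(223872 + 2067\right) = \left(-515005\right) 225939 = -116359714695$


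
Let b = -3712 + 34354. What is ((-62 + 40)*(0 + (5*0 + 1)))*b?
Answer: -674124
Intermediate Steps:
b = 30642
((-62 + 40)*(0 + (5*0 + 1)))*b = ((-62 + 40)*(0 + (5*0 + 1)))*30642 = -22*(0 + (0 + 1))*30642 = -22*(0 + 1)*30642 = -22*1*30642 = -22*30642 = -674124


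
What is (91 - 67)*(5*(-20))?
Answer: -2400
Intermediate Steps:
(91 - 67)*(5*(-20)) = 24*(-100) = -2400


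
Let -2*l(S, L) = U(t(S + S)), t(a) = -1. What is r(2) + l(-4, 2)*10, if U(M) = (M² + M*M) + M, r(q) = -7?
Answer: -12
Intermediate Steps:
U(M) = M + 2*M² (U(M) = (M² + M²) + M = 2*M² + M = M + 2*M²)
l(S, L) = -½ (l(S, L) = -(-1)*(1 + 2*(-1))/2 = -(-1)*(1 - 2)/2 = -(-1)*(-1)/2 = -½*1 = -½)
r(2) + l(-4, 2)*10 = -7 - ½*10 = -7 - 5 = -12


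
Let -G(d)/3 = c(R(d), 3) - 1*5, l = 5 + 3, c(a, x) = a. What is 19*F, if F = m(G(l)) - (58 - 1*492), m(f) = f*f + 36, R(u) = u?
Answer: 10469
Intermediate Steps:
l = 8
G(d) = 15 - 3*d (G(d) = -3*(d - 1*5) = -3*(d - 5) = -3*(-5 + d) = 15 - 3*d)
m(f) = 36 + f**2 (m(f) = f**2 + 36 = 36 + f**2)
F = 551 (F = (36 + (15 - 3*8)**2) - (58 - 1*492) = (36 + (15 - 24)**2) - (58 - 492) = (36 + (-9)**2) - 1*(-434) = (36 + 81) + 434 = 117 + 434 = 551)
19*F = 19*551 = 10469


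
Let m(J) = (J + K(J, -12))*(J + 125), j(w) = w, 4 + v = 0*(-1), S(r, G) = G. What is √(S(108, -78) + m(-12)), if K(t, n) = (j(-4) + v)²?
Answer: √5798 ≈ 76.145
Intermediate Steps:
v = -4 (v = -4 + 0*(-1) = -4 + 0 = -4)
K(t, n) = 64 (K(t, n) = (-4 - 4)² = (-8)² = 64)
m(J) = (64 + J)*(125 + J) (m(J) = (J + 64)*(J + 125) = (64 + J)*(125 + J))
√(S(108, -78) + m(-12)) = √(-78 + (8000 + (-12)² + 189*(-12))) = √(-78 + (8000 + 144 - 2268)) = √(-78 + 5876) = √5798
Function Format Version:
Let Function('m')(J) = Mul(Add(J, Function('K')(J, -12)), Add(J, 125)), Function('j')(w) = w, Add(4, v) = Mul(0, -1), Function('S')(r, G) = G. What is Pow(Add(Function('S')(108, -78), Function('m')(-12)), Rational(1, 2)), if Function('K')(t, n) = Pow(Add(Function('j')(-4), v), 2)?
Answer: Pow(5798, Rational(1, 2)) ≈ 76.145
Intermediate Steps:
v = -4 (v = Add(-4, Mul(0, -1)) = Add(-4, 0) = -4)
Function('K')(t, n) = 64 (Function('K')(t, n) = Pow(Add(-4, -4), 2) = Pow(-8, 2) = 64)
Function('m')(J) = Mul(Add(64, J), Add(125, J)) (Function('m')(J) = Mul(Add(J, 64), Add(J, 125)) = Mul(Add(64, J), Add(125, J)))
Pow(Add(Function('S')(108, -78), Function('m')(-12)), Rational(1, 2)) = Pow(Add(-78, Add(8000, Pow(-12, 2), Mul(189, -12))), Rational(1, 2)) = Pow(Add(-78, Add(8000, 144, -2268)), Rational(1, 2)) = Pow(Add(-78, 5876), Rational(1, 2)) = Pow(5798, Rational(1, 2))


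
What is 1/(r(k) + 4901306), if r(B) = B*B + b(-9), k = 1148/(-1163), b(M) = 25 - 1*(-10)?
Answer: 1352569/6629403212933 ≈ 2.0403e-7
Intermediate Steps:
b(M) = 35 (b(M) = 25 + 10 = 35)
k = -1148/1163 (k = 1148*(-1/1163) = -1148/1163 ≈ -0.98710)
r(B) = 35 + B**2 (r(B) = B*B + 35 = B**2 + 35 = 35 + B**2)
1/(r(k) + 4901306) = 1/((35 + (-1148/1163)**2) + 4901306) = 1/((35 + 1317904/1352569) + 4901306) = 1/(48657819/1352569 + 4901306) = 1/(6629403212933/1352569) = 1352569/6629403212933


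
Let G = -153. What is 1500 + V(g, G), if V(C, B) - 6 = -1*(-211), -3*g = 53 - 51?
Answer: 1717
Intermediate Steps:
g = -2/3 (g = -(53 - 51)/3 = -1/3*2 = -2/3 ≈ -0.66667)
V(C, B) = 217 (V(C, B) = 6 - 1*(-211) = 6 + 211 = 217)
1500 + V(g, G) = 1500 + 217 = 1717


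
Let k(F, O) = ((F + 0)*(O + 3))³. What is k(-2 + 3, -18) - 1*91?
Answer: -3466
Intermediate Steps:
k(F, O) = F³*(3 + O)³ (k(F, O) = (F*(3 + O))³ = F³*(3 + O)³)
k(-2 + 3, -18) - 1*91 = (-2 + 3)³*(3 - 18)³ - 1*91 = 1³*(-15)³ - 91 = 1*(-3375) - 91 = -3375 - 91 = -3466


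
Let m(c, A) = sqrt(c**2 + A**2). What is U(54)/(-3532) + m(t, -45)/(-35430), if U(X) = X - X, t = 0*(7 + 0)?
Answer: -3/2362 ≈ -0.0012701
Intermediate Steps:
t = 0 (t = 0*7 = 0)
U(X) = 0
m(c, A) = sqrt(A**2 + c**2)
U(54)/(-3532) + m(t, -45)/(-35430) = 0/(-3532) + sqrt((-45)**2 + 0**2)/(-35430) = 0*(-1/3532) + sqrt(2025 + 0)*(-1/35430) = 0 + sqrt(2025)*(-1/35430) = 0 + 45*(-1/35430) = 0 - 3/2362 = -3/2362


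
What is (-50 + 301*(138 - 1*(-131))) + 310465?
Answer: 391384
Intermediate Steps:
(-50 + 301*(138 - 1*(-131))) + 310465 = (-50 + 301*(138 + 131)) + 310465 = (-50 + 301*269) + 310465 = (-50 + 80969) + 310465 = 80919 + 310465 = 391384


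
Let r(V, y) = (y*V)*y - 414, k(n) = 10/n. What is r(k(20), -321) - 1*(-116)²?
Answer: 75301/2 ≈ 37651.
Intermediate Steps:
r(V, y) = -414 + V*y² (r(V, y) = (V*y)*y - 414 = V*y² - 414 = -414 + V*y²)
r(k(20), -321) - 1*(-116)² = (-414 + (10/20)*(-321)²) - 1*(-116)² = (-414 + (10*(1/20))*103041) - 1*13456 = (-414 + (½)*103041) - 13456 = (-414 + 103041/2) - 13456 = 102213/2 - 13456 = 75301/2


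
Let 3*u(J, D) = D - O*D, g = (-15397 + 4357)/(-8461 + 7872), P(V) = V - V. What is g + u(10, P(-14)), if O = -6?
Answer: 11040/589 ≈ 18.744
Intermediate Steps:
P(V) = 0
g = 11040/589 (g = -11040/(-589) = -11040*(-1/589) = 11040/589 ≈ 18.744)
u(J, D) = 7*D/3 (u(J, D) = (D - (-6)*D)/3 = (D + 6*D)/3 = (7*D)/3 = 7*D/3)
g + u(10, P(-14)) = 11040/589 + (7/3)*0 = 11040/589 + 0 = 11040/589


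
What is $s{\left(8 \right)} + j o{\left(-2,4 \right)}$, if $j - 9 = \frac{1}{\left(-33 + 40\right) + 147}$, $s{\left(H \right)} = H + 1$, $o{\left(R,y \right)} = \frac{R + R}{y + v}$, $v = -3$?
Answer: $- \frac{2081}{77} \approx -27.026$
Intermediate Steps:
$o{\left(R,y \right)} = \frac{2 R}{-3 + y}$ ($o{\left(R,y \right)} = \frac{R + R}{y - 3} = \frac{2 R}{-3 + y}$)
$s{\left(H \right)} = 1 + H$
$j = \frac{1387}{154}$ ($j = 9 + \frac{1}{\left(-33 + 40\right) + 147} = 9 + \frac{1}{7 + 147} = 9 + \frac{1}{154} = \frac{1387}{154} \approx 9.0065$)
$s{\left(8 \right)} + j o{\left(-2,4 \right)} = \left(1 + 8\right) + \frac{1387 \cdot 2 \left(-2\right) \frac{1}{-3 + 4}}{154} = 9 + \frac{1387 \cdot 2 \left(-2\right) 1^{-1}}{154} = 9 + \frac{1387 \cdot 2 \left(-2\right) 1}{154} = 9 + \frac{1387}{154} \left(-4\right) = 9 - \frac{2774}{77} = - \frac{2081}{77}$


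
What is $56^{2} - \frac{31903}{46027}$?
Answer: $\frac{144308769}{46027} \approx 3135.3$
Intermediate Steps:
$56^{2} - \frac{31903}{46027} = 3136 - \frac{31903}{46027} = \frac{144308769}{46027}$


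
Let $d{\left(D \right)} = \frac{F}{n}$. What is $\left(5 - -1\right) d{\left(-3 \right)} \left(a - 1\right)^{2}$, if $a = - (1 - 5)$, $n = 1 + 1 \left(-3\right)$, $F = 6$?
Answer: $-162$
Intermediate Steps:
$n = -2$ ($n = 1 - 3 = -2$)
$d{\left(D \right)} = -3$ ($d{\left(D \right)} = \frac{6}{-2} = 6 \left(- \frac{1}{2}\right) = -3$)
$a = 4$ ($a = \left(-1\right) \left(-4\right) = 4$)
$\left(5 - -1\right) d{\left(-3 \right)} \left(a - 1\right)^{2} = \left(5 - -1\right) \left(-3\right) \left(4 - 1\right)^{2} = \left(5 + 1\right) \left(-3\right) 3^{2} = 6 \left(-3\right) 9 = \left(-18\right) 9 = -162$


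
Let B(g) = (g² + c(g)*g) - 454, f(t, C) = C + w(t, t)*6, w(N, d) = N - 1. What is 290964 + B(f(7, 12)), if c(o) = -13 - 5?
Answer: 291950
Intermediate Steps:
w(N, d) = -1 + N
c(o) = -18
f(t, C) = -6 + C + 6*t (f(t, C) = C + (-1 + t)*6 = C + (-6 + 6*t) = -6 + C + 6*t)
B(g) = -454 + g² - 18*g (B(g) = (g² - 18*g) - 454 = -454 + g² - 18*g)
290964 + B(f(7, 12)) = 290964 + (-454 + (-6 + 12 + 6*7)² - 18*(-6 + 12 + 6*7)) = 290964 + (-454 + (-6 + 12 + 42)² - 18*(-6 + 12 + 42)) = 290964 + (-454 + 48² - 18*48) = 290964 + (-454 + 2304 - 864) = 290964 + 986 = 291950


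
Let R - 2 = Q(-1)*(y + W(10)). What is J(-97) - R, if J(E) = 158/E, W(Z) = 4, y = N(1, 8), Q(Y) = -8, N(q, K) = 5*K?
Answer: 33792/97 ≈ 348.37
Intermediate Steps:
y = 40 (y = 5*8 = 40)
R = -350 (R = 2 - 8*(40 + 4) = 2 - 8*44 = 2 - 352 = -350)
J(-97) - R = 158/(-97) - 1*(-350) = 158*(-1/97) + 350 = -158/97 + 350 = 33792/97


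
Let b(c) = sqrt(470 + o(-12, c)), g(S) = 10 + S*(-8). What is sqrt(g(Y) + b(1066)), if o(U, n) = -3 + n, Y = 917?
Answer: sqrt(-7326 + sqrt(1533)) ≈ 85.363*I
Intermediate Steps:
g(S) = 10 - 8*S
b(c) = sqrt(467 + c) (b(c) = sqrt(470 + (-3 + c)) = sqrt(467 + c))
sqrt(g(Y) + b(1066)) = sqrt((10 - 8*917) + sqrt(467 + 1066)) = sqrt((10 - 7336) + sqrt(1533)) = sqrt(-7326 + sqrt(1533))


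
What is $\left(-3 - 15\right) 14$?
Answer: $-252$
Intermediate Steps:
$\left(-3 - 15\right) 14 = \left(-18\right) 14 = -252$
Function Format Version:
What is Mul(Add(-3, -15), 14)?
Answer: -252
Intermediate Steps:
Mul(Add(-3, -15), 14) = Mul(-18, 14) = -252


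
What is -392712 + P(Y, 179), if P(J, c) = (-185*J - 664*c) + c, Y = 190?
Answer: -546539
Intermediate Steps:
P(J, c) = -663*c - 185*J (P(J, c) = (-664*c - 185*J) + c = -663*c - 185*J)
-392712 + P(Y, 179) = -392712 + (-663*179 - 185*190) = -392712 + (-118677 - 35150) = -392712 - 153827 = -546539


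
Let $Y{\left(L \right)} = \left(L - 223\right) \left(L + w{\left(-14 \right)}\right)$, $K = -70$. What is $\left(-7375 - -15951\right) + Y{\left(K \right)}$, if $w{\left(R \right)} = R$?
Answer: $33188$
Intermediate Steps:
$Y{\left(L \right)} = \left(-223 + L\right) \left(-14 + L\right)$ ($Y{\left(L \right)} = \left(L - 223\right) \left(L - 14\right) = \left(-223 + L\right) \left(-14 + L\right)$)
$\left(-7375 - -15951\right) + Y{\left(K \right)} = \left(-7375 - -15951\right) + \left(3122 + \left(-70\right)^{2} - -16590\right) = \left(-7375 + 15951\right) + \left(3122 + 4900 + 16590\right) = 8576 + 24612 = 33188$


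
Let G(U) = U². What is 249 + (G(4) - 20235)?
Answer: -19970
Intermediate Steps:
249 + (G(4) - 20235) = 249 + (4² - 20235) = 249 + (16 - 20235) = 249 - 20219 = -19970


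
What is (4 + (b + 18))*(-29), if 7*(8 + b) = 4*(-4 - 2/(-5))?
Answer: -12122/35 ≈ -346.34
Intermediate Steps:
b = -352/35 (b = -8 + (4*(-4 - 2/(-5)))/7 = -8 + (4*(-4 - 2*(-⅕)))/7 = -8 + (4*(-4 + ⅖))/7 = -8 + (4*(-18/5))/7 = -8 + (⅐)*(-72/5) = -8 - 72/35 = -352/35 ≈ -10.057)
(4 + (b + 18))*(-29) = (4 + (-352/35 + 18))*(-29) = (4 + 278/35)*(-29) = (418/35)*(-29) = -12122/35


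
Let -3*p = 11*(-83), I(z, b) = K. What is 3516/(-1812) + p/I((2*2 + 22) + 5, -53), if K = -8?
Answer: -144895/3624 ≈ -39.982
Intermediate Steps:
I(z, b) = -8
p = 913/3 (p = -11*(-83)/3 = -⅓*(-913) = 913/3 ≈ 304.33)
3516/(-1812) + p/I((2*2 + 22) + 5, -53) = 3516/(-1812) + (913/3)/(-8) = 3516*(-1/1812) + (913/3)*(-⅛) = -293/151 - 913/24 = -144895/3624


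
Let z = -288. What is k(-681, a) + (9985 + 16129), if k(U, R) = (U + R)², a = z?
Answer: 965075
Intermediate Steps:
a = -288
k(U, R) = (R + U)²
k(-681, a) + (9985 + 16129) = (-288 - 681)² + (9985 + 16129) = (-969)² + 26114 = 938961 + 26114 = 965075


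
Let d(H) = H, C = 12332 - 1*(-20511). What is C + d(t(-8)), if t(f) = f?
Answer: 32835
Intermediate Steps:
C = 32843 (C = 12332 + 20511 = 32843)
C + d(t(-8)) = 32843 - 8 = 32835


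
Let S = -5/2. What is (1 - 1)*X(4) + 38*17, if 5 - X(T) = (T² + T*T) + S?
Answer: 646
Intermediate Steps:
S = -5/2 (S = -5*½ = -5/2 ≈ -2.5000)
X(T) = 15/2 - 2*T² (X(T) = 5 - ((T² + T*T) - 5/2) = 5 - ((T² + T²) - 5/2) = 5 - (2*T² - 5/2) = 5 - (-5/2 + 2*T²) = 5 + (5/2 - 2*T²) = 15/2 - 2*T²)
(1 - 1)*X(4) + 38*17 = (1 - 1)*(15/2 - 2*4²) + 38*17 = 0*(15/2 - 2*16) + 646 = 0*(15/2 - 32) + 646 = 0*(-49/2) + 646 = 0 + 646 = 646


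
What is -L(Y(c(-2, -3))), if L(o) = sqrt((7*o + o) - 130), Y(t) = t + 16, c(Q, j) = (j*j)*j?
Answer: -I*sqrt(218) ≈ -14.765*I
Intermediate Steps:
c(Q, j) = j**3 (c(Q, j) = j**2*j = j**3)
Y(t) = 16 + t
L(o) = sqrt(-130 + 8*o) (L(o) = sqrt(8*o - 130) = sqrt(-130 + 8*o))
-L(Y(c(-2, -3))) = -sqrt(-130 + 8*(16 + (-3)**3)) = -sqrt(-130 + 8*(16 - 27)) = -sqrt(-130 + 8*(-11)) = -sqrt(-130 - 88) = -sqrt(-218) = -I*sqrt(218)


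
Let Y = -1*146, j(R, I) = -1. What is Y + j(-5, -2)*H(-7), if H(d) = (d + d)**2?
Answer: -342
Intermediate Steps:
H(d) = 4*d**2 (H(d) = (2*d)**2 = 4*d**2)
Y = -146
Y + j(-5, -2)*H(-7) = -146 - 4*(-7)**2 = -146 - 4*49 = -146 - 1*196 = -146 - 196 = -342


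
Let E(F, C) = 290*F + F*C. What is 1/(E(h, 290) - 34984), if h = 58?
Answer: -1/1344 ≈ -0.00074405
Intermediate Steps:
E(F, C) = 290*F + C*F
1/(E(h, 290) - 34984) = 1/(58*(290 + 290) - 34984) = 1/(58*580 - 34984) = 1/(33640 - 34984) = 1/(-1344) = -1/1344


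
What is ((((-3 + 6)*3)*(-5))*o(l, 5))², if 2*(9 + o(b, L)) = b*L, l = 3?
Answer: 18225/4 ≈ 4556.3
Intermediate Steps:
o(b, L) = -9 + L*b/2 (o(b, L) = -9 + (b*L)/2 = -9 + (L*b)/2 = -9 + L*b/2)
((((-3 + 6)*3)*(-5))*o(l, 5))² = ((((-3 + 6)*3)*(-5))*(-9 + (½)*5*3))² = (((3*3)*(-5))*(-9 + 15/2))² = ((9*(-5))*(-3/2))² = (-45*(-3/2))² = (135/2)² = 18225/4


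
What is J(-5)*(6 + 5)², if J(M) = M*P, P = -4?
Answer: 2420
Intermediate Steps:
J(M) = -4*M (J(M) = M*(-4) = -4*M)
J(-5)*(6 + 5)² = (-4*(-5))*(6 + 5)² = 20*11² = 20*121 = 2420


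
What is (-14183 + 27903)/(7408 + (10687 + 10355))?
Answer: 1372/2845 ≈ 0.48225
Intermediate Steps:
(-14183 + 27903)/(7408 + (10687 + 10355)) = 13720/(7408 + 21042) = 13720/28450 = 13720*(1/28450) = 1372/2845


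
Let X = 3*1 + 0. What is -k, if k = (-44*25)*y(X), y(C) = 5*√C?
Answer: 5500*√3 ≈ 9526.3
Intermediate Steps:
X = 3 (X = 3 + 0 = 3)
k = -5500*√3 (k = (-44*25)*(5*√3) = -5500*√3 ≈ -9526.3)
-k = -(-5500)*√3 = 5500*√3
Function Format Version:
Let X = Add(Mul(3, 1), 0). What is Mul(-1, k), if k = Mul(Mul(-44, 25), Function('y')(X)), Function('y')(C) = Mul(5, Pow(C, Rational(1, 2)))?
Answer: Mul(5500, Pow(3, Rational(1, 2))) ≈ 9526.3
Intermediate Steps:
X = 3 (X = Add(3, 0) = 3)
k = Mul(-5500, Pow(3, Rational(1, 2))) (k = Mul(Mul(-44, 25), Mul(5, Pow(3, Rational(1, 2)))) = Mul(-1100, Mul(5, Pow(3, Rational(1, 2)))) = Mul(-5500, Pow(3, Rational(1, 2))) ≈ -9526.3)
Mul(-1, k) = Mul(-1, Mul(-5500, Pow(3, Rational(1, 2)))) = Mul(5500, Pow(3, Rational(1, 2)))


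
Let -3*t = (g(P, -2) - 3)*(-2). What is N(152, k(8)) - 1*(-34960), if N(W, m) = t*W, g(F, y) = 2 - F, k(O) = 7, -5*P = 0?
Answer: 104576/3 ≈ 34859.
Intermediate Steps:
P = 0 (P = -⅕*0 = 0)
t = -⅔ (t = -((2 - 1*0) - 3)*(-2)/3 = -((2 + 0) - 3)*(-2)/3 = -(2 - 3)*(-2)/3 = -(-1)*(-2)/3 = -⅓*2 = -⅔ ≈ -0.66667)
N(W, m) = -2*W/3
N(152, k(8)) - 1*(-34960) = -⅔*152 - 1*(-34960) = -304/3 + 34960 = 104576/3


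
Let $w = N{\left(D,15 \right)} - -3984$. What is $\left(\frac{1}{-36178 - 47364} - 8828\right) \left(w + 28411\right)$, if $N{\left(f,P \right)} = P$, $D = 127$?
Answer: $- \frac{11951329731285}{41771} \approx -2.8612 \cdot 10^{8}$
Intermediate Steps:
$w = 3999$ ($w = 15 - -3984 = 15 + 3984 = 3999$)
$\left(\frac{1}{-36178 - 47364} - 8828\right) \left(w + 28411\right) = \left(\frac{1}{-36178 - 47364} - 8828\right) \left(3999 + 28411\right) = \left(\frac{1}{-83542} - 8828\right) 32410 = \left(- \frac{1}{83542} - 8828\right) 32410 = \left(- \frac{737508777}{83542}\right) 32410 = - \frac{11951329731285}{41771}$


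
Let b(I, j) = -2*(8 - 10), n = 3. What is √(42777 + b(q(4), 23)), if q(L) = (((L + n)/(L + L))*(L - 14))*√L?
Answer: √42781 ≈ 206.84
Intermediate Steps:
q(L) = (-14 + L)*(3 + L)/(2*√L) (q(L) = (((L + 3)/(L + L))*(L - 14))*√L = (((3 + L)/((2*L)))*(-14 + L))*√L = (((3 + L)*(1/(2*L)))*(-14 + L))*√L = (((3 + L)/(2*L))*(-14 + L))*√L = ((-14 + L)*(3 + L)/(2*L))*√L = (-14 + L)*(3 + L)/(2*√L))
b(I, j) = 4 (b(I, j) = -2*(-2) = 4)
√(42777 + b(q(4), 23)) = √(42777 + 4) = √42781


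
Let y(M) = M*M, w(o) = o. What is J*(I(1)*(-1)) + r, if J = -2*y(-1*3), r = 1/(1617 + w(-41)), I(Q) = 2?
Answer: 56737/1576 ≈ 36.001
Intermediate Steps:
y(M) = M²
r = 1/1576 (r = 1/(1617 - 41) = 1/1576 ≈ 0.00063452)
J = -18 (J = -2*(-1*3)² = -2*(-3)² = -2*9 = -18)
J*(I(1)*(-1)) + r = -36*(-1) + 1/1576 = -18*(-2) + 1/1576 = 36 + 1/1576 = 56737/1576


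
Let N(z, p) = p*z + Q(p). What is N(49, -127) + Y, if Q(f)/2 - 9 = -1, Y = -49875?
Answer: -56082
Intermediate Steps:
Q(f) = 16 (Q(f) = 18 + 2*(-1) = 18 - 2 = 16)
N(z, p) = 16 + p*z (N(z, p) = p*z + 16 = 16 + p*z)
N(49, -127) + Y = (16 - 127*49) - 49875 = (16 - 6223) - 49875 = -6207 - 49875 = -56082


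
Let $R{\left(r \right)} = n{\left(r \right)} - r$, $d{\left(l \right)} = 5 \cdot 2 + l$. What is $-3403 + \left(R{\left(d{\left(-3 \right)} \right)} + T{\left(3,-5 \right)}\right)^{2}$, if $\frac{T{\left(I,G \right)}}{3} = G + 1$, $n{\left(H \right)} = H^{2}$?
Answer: $-2503$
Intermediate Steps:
$T{\left(I,G \right)} = 3 + 3 G$ ($T{\left(I,G \right)} = 3 \left(G + 1\right) = 3 \left(1 + G\right) = 3 + 3 G$)
$d{\left(l \right)} = 10 + l$
$R{\left(r \right)} = r^{2} - r$
$-3403 + \left(R{\left(d{\left(-3 \right)} \right)} + T{\left(3,-5 \right)}\right)^{2} = -3403 + \left(\left(10 - 3\right) \left(-1 + \left(10 - 3\right)\right) + \left(3 + 3 \left(-5\right)\right)\right)^{2} = -3403 + \left(7 \left(-1 + 7\right) + \left(3 - 15\right)\right)^{2} = -3403 + \left(7 \cdot 6 - 12\right)^{2} = -3403 + \left(42 - 12\right)^{2} = -3403 + 30^{2} = -3403 + 900 = -2503$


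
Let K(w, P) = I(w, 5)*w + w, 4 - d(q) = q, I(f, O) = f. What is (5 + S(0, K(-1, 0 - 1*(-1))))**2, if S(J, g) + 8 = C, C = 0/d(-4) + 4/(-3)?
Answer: 169/9 ≈ 18.778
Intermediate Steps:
d(q) = 4 - q
C = -4/3 (C = 0/(4 - 1*(-4)) + 4/(-3) = 0/(4 + 4) + 4*(-1/3) = 0/8 - 4/3 = 0*(1/8) - 4/3 = 0 - 4/3 = -4/3 ≈ -1.3333)
K(w, P) = w + w**2 (K(w, P) = w*w + w = w**2 + w = w + w**2)
S(J, g) = -28/3 (S(J, g) = -8 - 4/3 = -28/3)
(5 + S(0, K(-1, 0 - 1*(-1))))**2 = (5 - 28/3)**2 = (-13/3)**2 = 169/9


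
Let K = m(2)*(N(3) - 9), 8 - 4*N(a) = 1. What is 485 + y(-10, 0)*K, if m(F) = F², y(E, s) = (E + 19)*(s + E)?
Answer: 3095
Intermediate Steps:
y(E, s) = (19 + E)*(E + s)
N(a) = 7/4 (N(a) = 2 - ¼*1 = 2 - ¼ = 7/4)
K = -29 (K = 2²*(7/4 - 9) = 4*(-29/4) = -29)
485 + y(-10, 0)*K = 485 + ((-10)² + 19*(-10) + 19*0 - 10*0)*(-29) = 485 + (100 - 190 + 0 + 0)*(-29) = 485 - 90*(-29) = 485 + 2610 = 3095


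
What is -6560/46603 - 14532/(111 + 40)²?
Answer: -826809356/1062595003 ≈ -0.77810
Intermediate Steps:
-6560/46603 - 14532/(111 + 40)² = -6560*1/46603 - 14532/(151²) = -6560/46603 - 14532/22801 = -826809356/1062595003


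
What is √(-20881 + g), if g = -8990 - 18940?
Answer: I*√48811 ≈ 220.93*I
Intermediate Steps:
g = -27930
√(-20881 + g) = √(-20881 - 27930) = √(-48811) = I*√48811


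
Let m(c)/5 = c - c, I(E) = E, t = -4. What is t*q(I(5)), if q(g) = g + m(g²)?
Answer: -20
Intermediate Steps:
m(c) = 0 (m(c) = 5*(c - c) = 5*0 = 0)
q(g) = g (q(g) = g + 0 = g)
t*q(I(5)) = -4*5 = -20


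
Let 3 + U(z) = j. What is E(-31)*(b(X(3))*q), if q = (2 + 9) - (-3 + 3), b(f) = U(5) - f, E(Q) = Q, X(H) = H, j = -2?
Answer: 2728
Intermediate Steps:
U(z) = -5 (U(z) = -3 - 2 = -5)
b(f) = -5 - f
q = 11 (q = 11 - 1*0 = 11 + 0 = 11)
E(-31)*(b(X(3))*q) = -31*(-5 - 1*3)*11 = -31*(-5 - 3)*11 = -(-248)*11 = -31*(-88) = 2728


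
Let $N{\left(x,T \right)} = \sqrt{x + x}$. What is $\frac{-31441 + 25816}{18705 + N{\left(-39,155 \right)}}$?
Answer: $- \frac{35071875}{116625701} + \frac{1875 i \sqrt{78}}{116625701} \approx -0.30072 + 0.00014199 i$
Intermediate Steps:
$N{\left(x,T \right)} = \sqrt{2} \sqrt{x}$ ($N{\left(x,T \right)} = \sqrt{2 x} = \sqrt{2} \sqrt{x}$)
$\frac{-31441 + 25816}{18705 + N{\left(-39,155 \right)}} = \frac{-31441 + 25816}{18705 + \sqrt{2} \sqrt{-39}} = - \frac{5625}{18705 + \sqrt{2} i \sqrt{39}} = - \frac{5625}{18705 + i \sqrt{78}}$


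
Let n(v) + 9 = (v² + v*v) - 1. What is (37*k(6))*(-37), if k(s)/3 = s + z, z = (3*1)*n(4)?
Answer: -295704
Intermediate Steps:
n(v) = -10 + 2*v² (n(v) = -9 + ((v² + v*v) - 1) = -9 + ((v² + v²) - 1) = -9 + (2*v² - 1) = -9 + (-1 + 2*v²) = -10 + 2*v²)
z = 66 (z = (3*1)*(-10 + 2*4²) = 3*(-10 + 2*16) = 3*(-10 + 32) = 3*22 = 66)
k(s) = 198 + 3*s (k(s) = 3*(s + 66) = 3*(66 + s) = 198 + 3*s)
(37*k(6))*(-37) = (37*(198 + 3*6))*(-37) = (37*(198 + 18))*(-37) = (37*216)*(-37) = 7992*(-37) = -295704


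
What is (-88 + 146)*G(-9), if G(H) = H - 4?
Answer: -754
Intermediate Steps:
G(H) = -4 + H
(-88 + 146)*G(-9) = (-88 + 146)*(-4 - 9) = 58*(-13) = -754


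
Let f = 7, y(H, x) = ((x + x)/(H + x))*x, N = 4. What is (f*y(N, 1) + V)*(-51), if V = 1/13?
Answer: -9537/65 ≈ -146.72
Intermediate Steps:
y(H, x) = 2*x**2/(H + x) (y(H, x) = ((2*x)/(H + x))*x = (2*x/(H + x))*x = 2*x**2/(H + x))
V = 1/13 (V = 1*(1/13) = 1/13 ≈ 0.076923)
(f*y(N, 1) + V)*(-51) = (7*(2*1**2/(4 + 1)) + 1/13)*(-51) = (7*(2*1/5) + 1/13)*(-51) = (7*(2*1*(1/5)) + 1/13)*(-51) = (7*(2/5) + 1/13)*(-51) = (14/5 + 1/13)*(-51) = (187/65)*(-51) = -9537/65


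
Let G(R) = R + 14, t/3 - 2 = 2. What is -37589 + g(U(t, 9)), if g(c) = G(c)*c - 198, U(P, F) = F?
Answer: -37580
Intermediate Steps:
t = 12 (t = 6 + 3*2 = 6 + 6 = 12)
G(R) = 14 + R
g(c) = -198 + c*(14 + c) (g(c) = (14 + c)*c - 198 = c*(14 + c) - 198 = -198 + c*(14 + c))
-37589 + g(U(t, 9)) = -37589 + (-198 + 9*(14 + 9)) = -37589 + (-198 + 9*23) = -37589 + (-198 + 207) = -37589 + 9 = -37580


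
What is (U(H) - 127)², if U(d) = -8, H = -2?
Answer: 18225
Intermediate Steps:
(U(H) - 127)² = (-8 - 127)² = (-135)² = 18225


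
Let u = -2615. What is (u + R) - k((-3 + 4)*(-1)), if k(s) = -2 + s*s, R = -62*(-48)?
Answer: 362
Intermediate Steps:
R = 2976
k(s) = -2 + s**2
(u + R) - k((-3 + 4)*(-1)) = (-2615 + 2976) - (-2 + ((-3 + 4)*(-1))**2) = 361 - (-2 + (1*(-1))**2) = 361 - (-2 + (-1)**2) = 361 - (-2 + 1) = 361 - 1*(-1) = 361 + 1 = 362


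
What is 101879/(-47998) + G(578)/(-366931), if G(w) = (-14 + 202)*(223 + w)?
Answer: -44610486173/17611954138 ≈ -2.5330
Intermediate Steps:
G(w) = 41924 + 188*w (G(w) = 188*(223 + w) = 41924 + 188*w)
101879/(-47998) + G(578)/(-366931) = 101879/(-47998) + (41924 + 188*578)/(-366931) = 101879*(-1/47998) + (41924 + 108664)*(-1/366931) = -101879/47998 + 150588*(-1/366931) = -101879/47998 - 150588/366931 = -44610486173/17611954138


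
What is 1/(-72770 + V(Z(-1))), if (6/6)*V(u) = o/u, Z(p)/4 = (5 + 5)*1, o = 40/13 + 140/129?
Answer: -3354/244070231 ≈ -1.3742e-5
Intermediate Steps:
o = 6980/1677 (o = 40*(1/13) + 140*(1/129) = 40/13 + 140/129 = 6980/1677 ≈ 4.1622)
Z(p) = 40 (Z(p) = 4*((5 + 5)*1) = 4*(10*1) = 4*10 = 40)
V(u) = 6980/(1677*u)
1/(-72770 + V(Z(-1))) = 1/(-72770 + (6980/1677)/40) = 1/(-72770 + (6980/1677)*(1/40)) = 1/(-72770 + 349/3354) = 1/(-244070231/3354) = -3354/244070231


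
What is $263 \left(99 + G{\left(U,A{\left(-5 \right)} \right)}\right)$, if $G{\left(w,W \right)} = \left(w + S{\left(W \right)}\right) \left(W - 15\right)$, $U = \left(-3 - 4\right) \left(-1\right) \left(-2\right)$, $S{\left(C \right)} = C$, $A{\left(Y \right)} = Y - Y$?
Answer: $81267$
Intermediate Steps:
$A{\left(Y \right)} = 0$
$U = -14$ ($U = \left(-7\right) \left(-1\right) \left(-2\right) = 7 \left(-2\right) = -14$)
$G{\left(w,W \right)} = \left(-15 + W\right) \left(W + w\right)$ ($G{\left(w,W \right)} = \left(w + W\right) \left(W - 15\right) = \left(W + w\right) \left(-15 + W\right) = \left(-15 + W\right) \left(W + w\right)$)
$263 \left(99 + G{\left(U,A{\left(-5 \right)} \right)}\right) = 263 \left(99 + \left(0^{2} - 0 - -210 + 0 \left(-14\right)\right)\right) = 263 \left(99 + \left(0 + 0 + 210 + 0\right)\right) = 263 \left(99 + 210\right) = 263 \cdot 309 = 81267$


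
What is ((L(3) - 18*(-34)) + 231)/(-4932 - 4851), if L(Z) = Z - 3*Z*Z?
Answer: -91/1087 ≈ -0.083717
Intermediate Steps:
L(Z) = Z - 3*Z²
((L(3) - 18*(-34)) + 231)/(-4932 - 4851) = ((3*(1 - 3*3) - 18*(-34)) + 231)/(-4932 - 4851) = ((3*(1 - 9) + 612) + 231)/(-9783) = ((3*(-8) + 612) + 231)*(-1/9783) = ((-24 + 612) + 231)*(-1/9783) = (588 + 231)*(-1/9783) = 819*(-1/9783) = -91/1087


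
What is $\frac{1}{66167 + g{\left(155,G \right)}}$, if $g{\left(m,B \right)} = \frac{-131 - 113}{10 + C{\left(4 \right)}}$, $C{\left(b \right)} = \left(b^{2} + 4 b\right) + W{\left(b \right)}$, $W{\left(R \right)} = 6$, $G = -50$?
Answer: $\frac{12}{793943} \approx 1.5114 \cdot 10^{-5}$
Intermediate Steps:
$C{\left(b \right)} = 6 + b^{2} + 4 b$ ($C{\left(b \right)} = \left(b^{2} + 4 b\right) + 6 = 6 + b^{2} + 4 b$)
$g{\left(m,B \right)} = - \frac{61}{12}$ ($g{\left(m,B \right)} = \frac{-131 - 113}{10 + \left(6 + 4^{2} + 4 \cdot 4\right)} = - \frac{244}{10 + \left(6 + 16 + 16\right)} = - \frac{244}{10 + 38} = - \frac{244}{48} = \left(-244\right) \frac{1}{48} = - \frac{61}{12}$)
$\frac{1}{66167 + g{\left(155,G \right)}} = \frac{1}{66167 - \frac{61}{12}} = \frac{1}{\frac{793943}{12}} = \frac{12}{793943}$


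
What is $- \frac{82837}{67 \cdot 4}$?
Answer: $- \frac{82837}{268} \approx -309.09$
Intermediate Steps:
$- \frac{82837}{67 \cdot 4} = - \frac{82837}{268}$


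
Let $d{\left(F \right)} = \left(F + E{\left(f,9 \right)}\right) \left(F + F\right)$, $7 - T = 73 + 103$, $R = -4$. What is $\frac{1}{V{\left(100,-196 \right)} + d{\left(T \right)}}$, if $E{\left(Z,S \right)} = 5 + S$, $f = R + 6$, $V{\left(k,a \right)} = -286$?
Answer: $\frac{1}{52104} \approx 1.9192 \cdot 10^{-5}$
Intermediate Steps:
$f = 2$ ($f = -4 + 6 = 2$)
$T = -169$ ($T = 7 - \left(73 + 103\right) = 7 - 176 = -169$)
$d{\left(F \right)} = 2 F \left(14 + F\right)$ ($d{\left(F \right)} = \left(F + \left(5 + 9\right)\right) \left(F + F\right) = \left(F + 14\right) 2 F = \left(14 + F\right) 2 F = 2 F \left(14 + F\right)$)
$\frac{1}{V{\left(100,-196 \right)} + d{\left(T \right)}} = \frac{1}{-286 + 2 \left(-169\right) \left(14 - 169\right)} = \frac{1}{-286 + 2 \left(-169\right) \left(-155\right)} = \frac{1}{-286 + 52390} = \frac{1}{52104}$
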